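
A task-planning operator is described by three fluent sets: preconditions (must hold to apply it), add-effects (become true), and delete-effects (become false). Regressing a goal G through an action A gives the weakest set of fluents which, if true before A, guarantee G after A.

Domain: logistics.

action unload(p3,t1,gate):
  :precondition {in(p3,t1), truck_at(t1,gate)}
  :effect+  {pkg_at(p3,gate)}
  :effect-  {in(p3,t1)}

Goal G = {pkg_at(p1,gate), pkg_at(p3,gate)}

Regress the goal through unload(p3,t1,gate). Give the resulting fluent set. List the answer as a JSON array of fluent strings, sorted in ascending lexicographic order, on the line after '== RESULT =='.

Compute (G \ add) ∪ pre:
  G ∩ del = {}  (empty — regression defined)
  G \ add = {pkg_at(p1,gate), pkg_at(p3,gate)} \ {pkg_at(p3,gate)} = {pkg_at(p1,gate)}
  ∪ pre   = {pkg_at(p1,gate)} ∪ {in(p3,t1), truck_at(t1,gate)}
          = {in(p3,t1), pkg_at(p1,gate), truck_at(t1,gate)}

== RESULT ==
["in(p3,t1)", "pkg_at(p1,gate)", "truck_at(t1,gate)"]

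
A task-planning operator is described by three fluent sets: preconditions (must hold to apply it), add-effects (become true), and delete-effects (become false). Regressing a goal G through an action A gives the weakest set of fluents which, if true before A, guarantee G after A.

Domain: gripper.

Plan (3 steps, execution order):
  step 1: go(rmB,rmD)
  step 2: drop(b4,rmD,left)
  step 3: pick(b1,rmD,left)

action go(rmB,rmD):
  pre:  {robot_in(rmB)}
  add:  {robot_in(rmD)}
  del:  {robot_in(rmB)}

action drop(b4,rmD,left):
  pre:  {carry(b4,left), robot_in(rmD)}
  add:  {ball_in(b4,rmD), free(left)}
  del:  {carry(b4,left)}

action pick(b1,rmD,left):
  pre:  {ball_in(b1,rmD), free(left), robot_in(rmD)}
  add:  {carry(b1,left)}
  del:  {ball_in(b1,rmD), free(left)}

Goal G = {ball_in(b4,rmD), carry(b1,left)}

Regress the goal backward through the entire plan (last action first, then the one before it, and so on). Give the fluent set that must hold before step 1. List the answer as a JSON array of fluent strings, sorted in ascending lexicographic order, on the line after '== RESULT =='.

Regress step by step:
  through step 3 (pick(b1,rmD,left)): drop {carry(b1,left)}, keep {ball_in(b4,rmD)}, require {ball_in(b1,rmD), free(left), robot_in(rmD)}
    → {ball_in(b1,rmD), ball_in(b4,rmD), free(left), robot_in(rmD)}
  through step 2 (drop(b4,rmD,left)): drop {ball_in(b4,rmD), free(left)}, keep {ball_in(b1,rmD), robot_in(rmD)}, require {carry(b4,left), robot_in(rmD)}
    → {ball_in(b1,rmD), carry(b4,left), robot_in(rmD)}
  through step 1 (go(rmB,rmD)): drop {robot_in(rmD)}, keep {ball_in(b1,rmD), carry(b4,left)}, require {robot_in(rmB)}
    → {ball_in(b1,rmD), carry(b4,left), robot_in(rmB)}

== RESULT ==
["ball_in(b1,rmD)", "carry(b4,left)", "robot_in(rmB)"]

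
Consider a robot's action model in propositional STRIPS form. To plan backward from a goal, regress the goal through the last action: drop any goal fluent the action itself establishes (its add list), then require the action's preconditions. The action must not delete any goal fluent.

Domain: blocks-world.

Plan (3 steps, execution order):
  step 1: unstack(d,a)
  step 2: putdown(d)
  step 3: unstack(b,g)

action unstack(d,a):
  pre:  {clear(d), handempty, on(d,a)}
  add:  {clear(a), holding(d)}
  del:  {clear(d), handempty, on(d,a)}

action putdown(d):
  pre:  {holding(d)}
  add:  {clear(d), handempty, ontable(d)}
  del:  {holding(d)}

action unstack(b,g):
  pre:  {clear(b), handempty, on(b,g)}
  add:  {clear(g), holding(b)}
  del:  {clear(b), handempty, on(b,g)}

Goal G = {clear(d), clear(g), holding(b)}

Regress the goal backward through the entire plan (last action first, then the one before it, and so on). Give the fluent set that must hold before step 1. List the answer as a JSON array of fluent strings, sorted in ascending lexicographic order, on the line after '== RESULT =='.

Regress step by step:
  through step 3 (unstack(b,g)): drop {clear(g), holding(b)}, keep {clear(d)}, require {clear(b), handempty, on(b,g)}
    → {clear(b), clear(d), handempty, on(b,g)}
  through step 2 (putdown(d)): drop {clear(d), handempty}, keep {clear(b), on(b,g)}, require {holding(d)}
    → {clear(b), holding(d), on(b,g)}
  through step 1 (unstack(d,a)): drop {holding(d)}, keep {clear(b), on(b,g)}, require {clear(d), handempty, on(d,a)}
    → {clear(b), clear(d), handempty, on(b,g), on(d,a)}

== RESULT ==
["clear(b)", "clear(d)", "handempty", "on(b,g)", "on(d,a)"]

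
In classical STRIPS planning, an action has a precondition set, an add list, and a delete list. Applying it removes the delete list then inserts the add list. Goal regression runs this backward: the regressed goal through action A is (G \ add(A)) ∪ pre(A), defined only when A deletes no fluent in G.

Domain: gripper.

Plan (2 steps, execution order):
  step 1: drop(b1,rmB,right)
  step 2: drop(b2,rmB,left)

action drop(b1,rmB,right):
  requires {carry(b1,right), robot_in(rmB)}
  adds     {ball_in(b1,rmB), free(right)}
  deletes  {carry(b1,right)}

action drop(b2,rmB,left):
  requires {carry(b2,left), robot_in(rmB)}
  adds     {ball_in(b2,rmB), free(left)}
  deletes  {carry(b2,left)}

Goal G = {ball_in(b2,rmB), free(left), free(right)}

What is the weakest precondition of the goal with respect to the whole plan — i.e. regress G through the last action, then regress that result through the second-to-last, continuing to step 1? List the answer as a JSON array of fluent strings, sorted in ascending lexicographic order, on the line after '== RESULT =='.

Regress step by step:
  through step 2 (drop(b2,rmB,left)): drop {ball_in(b2,rmB), free(left)}, keep {free(right)}, require {carry(b2,left), robot_in(rmB)}
    → {carry(b2,left), free(right), robot_in(rmB)}
  through step 1 (drop(b1,rmB,right)): drop {free(right)}, keep {carry(b2,left), robot_in(rmB)}, require {carry(b1,right), robot_in(rmB)}
    → {carry(b1,right), carry(b2,left), robot_in(rmB)}

== RESULT ==
["carry(b1,right)", "carry(b2,left)", "robot_in(rmB)"]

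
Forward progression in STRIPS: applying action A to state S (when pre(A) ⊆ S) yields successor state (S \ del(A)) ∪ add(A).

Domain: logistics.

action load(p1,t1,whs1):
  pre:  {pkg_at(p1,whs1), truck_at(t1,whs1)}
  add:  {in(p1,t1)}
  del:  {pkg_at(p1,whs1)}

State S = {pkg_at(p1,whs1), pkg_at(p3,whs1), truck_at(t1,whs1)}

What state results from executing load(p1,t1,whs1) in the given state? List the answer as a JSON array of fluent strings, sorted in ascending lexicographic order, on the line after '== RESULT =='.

Compute (S \ del) ∪ add:
  pre ⊆ S: {pkg_at(p1,whs1), truck_at(t1,whs1)} ⊆ S  — applicable
  S \ del = {pkg_at(p3,whs1), truck_at(t1,whs1)}
  ∪ add   = {in(p1,t1), pkg_at(p3,whs1), truck_at(t1,whs1)}

== RESULT ==
["in(p1,t1)", "pkg_at(p3,whs1)", "truck_at(t1,whs1)"]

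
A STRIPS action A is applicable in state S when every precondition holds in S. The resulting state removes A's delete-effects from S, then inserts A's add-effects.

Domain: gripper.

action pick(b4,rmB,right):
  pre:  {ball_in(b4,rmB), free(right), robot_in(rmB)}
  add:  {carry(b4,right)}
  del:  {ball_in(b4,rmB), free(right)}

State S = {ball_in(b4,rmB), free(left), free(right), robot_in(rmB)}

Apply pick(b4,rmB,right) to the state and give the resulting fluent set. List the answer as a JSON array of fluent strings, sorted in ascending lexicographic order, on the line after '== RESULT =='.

Compute (S \ del) ∪ add:
  pre ⊆ S: {ball_in(b4,rmB), free(right), robot_in(rmB)} ⊆ S  — applicable
  S \ del = {free(left), robot_in(rmB)}
  ∪ add   = {carry(b4,right), free(left), robot_in(rmB)}

== RESULT ==
["carry(b4,right)", "free(left)", "robot_in(rmB)"]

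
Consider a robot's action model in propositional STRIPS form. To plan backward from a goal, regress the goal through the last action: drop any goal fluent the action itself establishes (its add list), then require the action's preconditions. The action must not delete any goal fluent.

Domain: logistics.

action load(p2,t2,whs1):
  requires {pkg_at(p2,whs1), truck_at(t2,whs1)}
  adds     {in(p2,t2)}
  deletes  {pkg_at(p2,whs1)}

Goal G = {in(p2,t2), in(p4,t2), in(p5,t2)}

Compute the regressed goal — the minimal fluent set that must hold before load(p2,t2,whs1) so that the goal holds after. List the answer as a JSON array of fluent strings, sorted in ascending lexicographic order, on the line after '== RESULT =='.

Regress:
  G ∩ del = {}  (empty — regression defined)
  G \ add = {in(p2,t2), in(p4,t2), in(p5,t2)} \ {in(p2,t2)} = {in(p4,t2), in(p5,t2)}
  ∪ pre   = {in(p4,t2), in(p5,t2)} ∪ {pkg_at(p2,whs1), truck_at(t2,whs1)}
          = {in(p4,t2), in(p5,t2), pkg_at(p2,whs1), truck_at(t2,whs1)}

== RESULT ==
["in(p4,t2)", "in(p5,t2)", "pkg_at(p2,whs1)", "truck_at(t2,whs1)"]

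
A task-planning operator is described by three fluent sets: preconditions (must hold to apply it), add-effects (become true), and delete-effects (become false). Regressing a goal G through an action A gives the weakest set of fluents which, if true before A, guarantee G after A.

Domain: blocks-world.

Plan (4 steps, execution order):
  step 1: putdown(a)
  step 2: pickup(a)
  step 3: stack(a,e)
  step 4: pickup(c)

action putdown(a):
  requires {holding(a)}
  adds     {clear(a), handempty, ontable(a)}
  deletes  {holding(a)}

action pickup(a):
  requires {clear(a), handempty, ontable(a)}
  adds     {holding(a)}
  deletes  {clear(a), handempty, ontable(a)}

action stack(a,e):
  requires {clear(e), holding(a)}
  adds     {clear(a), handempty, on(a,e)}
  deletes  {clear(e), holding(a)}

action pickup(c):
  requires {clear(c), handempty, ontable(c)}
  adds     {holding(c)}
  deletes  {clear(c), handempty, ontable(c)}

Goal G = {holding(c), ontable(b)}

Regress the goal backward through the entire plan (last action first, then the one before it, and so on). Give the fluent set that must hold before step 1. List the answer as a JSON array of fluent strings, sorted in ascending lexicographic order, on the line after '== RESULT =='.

Work backward from the goal:
  through step 4 (pickup(c)): drop {holding(c)}, keep {ontable(b)}, require {clear(c), handempty, ontable(c)}
    → {clear(c), handempty, ontable(b), ontable(c)}
  through step 3 (stack(a,e)): drop {handempty}, keep {clear(c), ontable(b), ontable(c)}, require {clear(e), holding(a)}
    → {clear(c), clear(e), holding(a), ontable(b), ontable(c)}
  through step 2 (pickup(a)): drop {holding(a)}, keep {clear(c), clear(e), ontable(b), ontable(c)}, require {clear(a), handempty, ontable(a)}
    → {clear(a), clear(c), clear(e), handempty, ontable(a), ontable(b), ontable(c)}
  through step 1 (putdown(a)): drop {clear(a), handempty, ontable(a)}, keep {clear(c), clear(e), ontable(b), ontable(c)}, require {holding(a)}
    → {clear(c), clear(e), holding(a), ontable(b), ontable(c)}

== RESULT ==
["clear(c)", "clear(e)", "holding(a)", "ontable(b)", "ontable(c)"]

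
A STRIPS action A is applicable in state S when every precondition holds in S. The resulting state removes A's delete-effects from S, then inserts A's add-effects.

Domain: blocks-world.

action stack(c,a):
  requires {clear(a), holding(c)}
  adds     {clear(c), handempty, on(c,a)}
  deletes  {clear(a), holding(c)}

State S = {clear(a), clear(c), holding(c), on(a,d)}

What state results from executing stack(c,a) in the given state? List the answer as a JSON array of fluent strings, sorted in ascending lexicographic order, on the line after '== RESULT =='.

Compute (S \ del) ∪ add:
  pre ⊆ S: {clear(a), holding(c)} ⊆ S  — applicable
  S \ del = {clear(c), on(a,d)}
  ∪ add   = {clear(c), handempty, on(a,d), on(c,a)}

== RESULT ==
["clear(c)", "handempty", "on(a,d)", "on(c,a)"]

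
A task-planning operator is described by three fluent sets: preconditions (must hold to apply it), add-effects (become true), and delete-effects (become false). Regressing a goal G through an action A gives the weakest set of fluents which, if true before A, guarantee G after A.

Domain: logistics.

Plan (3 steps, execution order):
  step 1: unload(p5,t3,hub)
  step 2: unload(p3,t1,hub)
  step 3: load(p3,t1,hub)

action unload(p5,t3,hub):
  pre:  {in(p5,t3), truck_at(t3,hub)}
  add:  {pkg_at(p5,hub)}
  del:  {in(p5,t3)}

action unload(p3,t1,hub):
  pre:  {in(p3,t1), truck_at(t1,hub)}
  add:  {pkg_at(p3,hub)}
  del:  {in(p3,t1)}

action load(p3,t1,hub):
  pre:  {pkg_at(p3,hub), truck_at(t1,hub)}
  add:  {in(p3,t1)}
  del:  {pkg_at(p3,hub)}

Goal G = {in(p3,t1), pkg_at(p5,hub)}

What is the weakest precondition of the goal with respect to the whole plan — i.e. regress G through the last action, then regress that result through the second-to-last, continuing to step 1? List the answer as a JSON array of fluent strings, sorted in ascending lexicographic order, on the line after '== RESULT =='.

Work backward from the goal:
  through step 3 (load(p3,t1,hub)): drop {in(p3,t1)}, keep {pkg_at(p5,hub)}, require {pkg_at(p3,hub), truck_at(t1,hub)}
    → {pkg_at(p3,hub), pkg_at(p5,hub), truck_at(t1,hub)}
  through step 2 (unload(p3,t1,hub)): drop {pkg_at(p3,hub)}, keep {pkg_at(p5,hub), truck_at(t1,hub)}, require {in(p3,t1), truck_at(t1,hub)}
    → {in(p3,t1), pkg_at(p5,hub), truck_at(t1,hub)}
  through step 1 (unload(p5,t3,hub)): drop {pkg_at(p5,hub)}, keep {in(p3,t1), truck_at(t1,hub)}, require {in(p5,t3), truck_at(t3,hub)}
    → {in(p3,t1), in(p5,t3), truck_at(t1,hub), truck_at(t3,hub)}

== RESULT ==
["in(p3,t1)", "in(p5,t3)", "truck_at(t1,hub)", "truck_at(t3,hub)"]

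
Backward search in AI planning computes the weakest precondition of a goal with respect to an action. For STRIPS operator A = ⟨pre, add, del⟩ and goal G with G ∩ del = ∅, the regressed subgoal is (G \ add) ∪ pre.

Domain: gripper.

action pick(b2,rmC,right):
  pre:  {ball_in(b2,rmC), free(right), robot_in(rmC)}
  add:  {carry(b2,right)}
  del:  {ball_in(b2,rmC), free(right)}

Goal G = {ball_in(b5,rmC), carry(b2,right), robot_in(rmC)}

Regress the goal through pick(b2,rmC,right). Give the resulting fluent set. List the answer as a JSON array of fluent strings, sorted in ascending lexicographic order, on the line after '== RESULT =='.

Compute (G \ add) ∪ pre:
  G ∩ del = {}  (empty — regression defined)
  G \ add = {ball_in(b5,rmC), carry(b2,right), robot_in(rmC)} \ {carry(b2,right)} = {ball_in(b5,rmC), robot_in(rmC)}
  ∪ pre   = {ball_in(b5,rmC), robot_in(rmC)} ∪ {ball_in(b2,rmC), free(right), robot_in(rmC)}
          = {ball_in(b2,rmC), ball_in(b5,rmC), free(right), robot_in(rmC)}

== RESULT ==
["ball_in(b2,rmC)", "ball_in(b5,rmC)", "free(right)", "robot_in(rmC)"]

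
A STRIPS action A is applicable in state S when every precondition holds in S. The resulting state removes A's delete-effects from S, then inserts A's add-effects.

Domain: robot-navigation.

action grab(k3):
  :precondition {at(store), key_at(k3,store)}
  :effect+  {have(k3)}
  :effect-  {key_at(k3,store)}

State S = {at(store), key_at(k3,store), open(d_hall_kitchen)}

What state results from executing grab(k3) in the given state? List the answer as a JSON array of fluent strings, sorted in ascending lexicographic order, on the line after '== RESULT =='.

Compute (S \ del) ∪ add:
  pre ⊆ S: {at(store), key_at(k3,store)} ⊆ S  — applicable
  S \ del = {at(store), open(d_hall_kitchen)}
  ∪ add   = {at(store), have(k3), open(d_hall_kitchen)}

== RESULT ==
["at(store)", "have(k3)", "open(d_hall_kitchen)"]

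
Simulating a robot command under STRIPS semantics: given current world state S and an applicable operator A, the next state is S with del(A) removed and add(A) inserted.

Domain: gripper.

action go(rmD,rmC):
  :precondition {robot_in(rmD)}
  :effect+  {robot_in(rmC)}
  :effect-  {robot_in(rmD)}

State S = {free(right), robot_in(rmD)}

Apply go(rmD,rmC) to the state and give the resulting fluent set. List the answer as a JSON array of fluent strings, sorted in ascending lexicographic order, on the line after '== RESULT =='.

Progress:
  pre ⊆ S: {robot_in(rmD)} ⊆ S  — applicable
  S \ del = {free(right)}
  ∪ add   = {free(right), robot_in(rmC)}

== RESULT ==
["free(right)", "robot_in(rmC)"]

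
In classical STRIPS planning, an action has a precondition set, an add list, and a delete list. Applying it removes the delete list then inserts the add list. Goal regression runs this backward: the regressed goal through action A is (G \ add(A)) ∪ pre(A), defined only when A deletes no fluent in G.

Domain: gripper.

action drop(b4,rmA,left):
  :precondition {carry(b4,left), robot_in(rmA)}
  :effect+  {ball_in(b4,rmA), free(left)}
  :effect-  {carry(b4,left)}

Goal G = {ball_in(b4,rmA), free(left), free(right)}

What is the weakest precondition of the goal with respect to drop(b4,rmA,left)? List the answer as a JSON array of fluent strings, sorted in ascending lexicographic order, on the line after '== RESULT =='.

Compute (G \ add) ∪ pre:
  G ∩ del = {}  (empty — regression defined)
  G \ add = {ball_in(b4,rmA), free(left), free(right)} \ {ball_in(b4,rmA), free(left)} = {free(right)}
  ∪ pre   = {free(right)} ∪ {carry(b4,left), robot_in(rmA)}
          = {carry(b4,left), free(right), robot_in(rmA)}

== RESULT ==
["carry(b4,left)", "free(right)", "robot_in(rmA)"]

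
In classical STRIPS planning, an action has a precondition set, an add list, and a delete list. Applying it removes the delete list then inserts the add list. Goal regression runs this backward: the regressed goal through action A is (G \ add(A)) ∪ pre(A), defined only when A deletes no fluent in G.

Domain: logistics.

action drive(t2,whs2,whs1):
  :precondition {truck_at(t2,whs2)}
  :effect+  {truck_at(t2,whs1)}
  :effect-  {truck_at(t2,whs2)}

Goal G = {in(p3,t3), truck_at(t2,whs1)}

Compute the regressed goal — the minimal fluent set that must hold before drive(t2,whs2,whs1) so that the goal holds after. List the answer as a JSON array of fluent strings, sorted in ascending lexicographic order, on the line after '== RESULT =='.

Regress:
  G ∩ del = {}  (empty — regression defined)
  G \ add = {in(p3,t3), truck_at(t2,whs1)} \ {truck_at(t2,whs1)} = {in(p3,t3)}
  ∪ pre   = {in(p3,t3)} ∪ {truck_at(t2,whs2)}
          = {in(p3,t3), truck_at(t2,whs2)}

== RESULT ==
["in(p3,t3)", "truck_at(t2,whs2)"]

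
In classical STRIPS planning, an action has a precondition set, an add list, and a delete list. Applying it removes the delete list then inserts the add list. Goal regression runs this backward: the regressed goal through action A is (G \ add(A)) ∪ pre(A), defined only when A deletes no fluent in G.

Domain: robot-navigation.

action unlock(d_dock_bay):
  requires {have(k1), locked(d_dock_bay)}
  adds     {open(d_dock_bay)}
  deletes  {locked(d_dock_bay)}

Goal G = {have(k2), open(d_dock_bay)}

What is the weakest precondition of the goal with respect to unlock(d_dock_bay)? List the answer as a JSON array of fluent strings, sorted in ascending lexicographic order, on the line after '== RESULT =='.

Regress:
  G ∩ del = {}  (empty — regression defined)
  G \ add = {have(k2), open(d_dock_bay)} \ {open(d_dock_bay)} = {have(k2)}
  ∪ pre   = {have(k2)} ∪ {have(k1), locked(d_dock_bay)}
          = {have(k1), have(k2), locked(d_dock_bay)}

== RESULT ==
["have(k1)", "have(k2)", "locked(d_dock_bay)"]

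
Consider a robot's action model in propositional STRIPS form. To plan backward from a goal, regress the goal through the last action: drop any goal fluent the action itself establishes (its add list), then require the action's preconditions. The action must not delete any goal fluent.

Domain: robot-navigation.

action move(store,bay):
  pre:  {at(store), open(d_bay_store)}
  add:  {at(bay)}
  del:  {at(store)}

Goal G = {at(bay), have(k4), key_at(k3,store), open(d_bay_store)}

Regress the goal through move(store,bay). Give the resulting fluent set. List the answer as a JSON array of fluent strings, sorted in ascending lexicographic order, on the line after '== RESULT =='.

Regress:
  G ∩ del = {}  (empty — regression defined)
  G \ add = {at(bay), have(k4), key_at(k3,store), open(d_bay_store)} \ {at(bay)} = {have(k4), key_at(k3,store), open(d_bay_store)}
  ∪ pre   = {have(k4), key_at(k3,store), open(d_bay_store)} ∪ {at(store), open(d_bay_store)}
          = {at(store), have(k4), key_at(k3,store), open(d_bay_store)}

== RESULT ==
["at(store)", "have(k4)", "key_at(k3,store)", "open(d_bay_store)"]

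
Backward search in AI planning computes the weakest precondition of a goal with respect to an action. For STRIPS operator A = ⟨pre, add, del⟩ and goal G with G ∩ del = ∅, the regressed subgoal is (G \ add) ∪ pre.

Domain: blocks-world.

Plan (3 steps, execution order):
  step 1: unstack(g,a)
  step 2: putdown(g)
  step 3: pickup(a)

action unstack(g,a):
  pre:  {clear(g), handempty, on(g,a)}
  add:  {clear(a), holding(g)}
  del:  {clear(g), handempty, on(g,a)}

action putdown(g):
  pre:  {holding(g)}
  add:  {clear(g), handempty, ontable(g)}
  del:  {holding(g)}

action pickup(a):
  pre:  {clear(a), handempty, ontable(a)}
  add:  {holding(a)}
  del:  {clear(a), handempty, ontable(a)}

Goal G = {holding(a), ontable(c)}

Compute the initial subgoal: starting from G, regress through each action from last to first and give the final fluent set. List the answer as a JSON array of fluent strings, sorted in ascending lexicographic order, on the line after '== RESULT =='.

Regress step by step:
  through step 3 (pickup(a)): drop {holding(a)}, keep {ontable(c)}, require {clear(a), handempty, ontable(a)}
    → {clear(a), handempty, ontable(a), ontable(c)}
  through step 2 (putdown(g)): drop {handempty}, keep {clear(a), ontable(a), ontable(c)}, require {holding(g)}
    → {clear(a), holding(g), ontable(a), ontable(c)}
  through step 1 (unstack(g,a)): drop {clear(a), holding(g)}, keep {ontable(a), ontable(c)}, require {clear(g), handempty, on(g,a)}
    → {clear(g), handempty, on(g,a), ontable(a), ontable(c)}

== RESULT ==
["clear(g)", "handempty", "on(g,a)", "ontable(a)", "ontable(c)"]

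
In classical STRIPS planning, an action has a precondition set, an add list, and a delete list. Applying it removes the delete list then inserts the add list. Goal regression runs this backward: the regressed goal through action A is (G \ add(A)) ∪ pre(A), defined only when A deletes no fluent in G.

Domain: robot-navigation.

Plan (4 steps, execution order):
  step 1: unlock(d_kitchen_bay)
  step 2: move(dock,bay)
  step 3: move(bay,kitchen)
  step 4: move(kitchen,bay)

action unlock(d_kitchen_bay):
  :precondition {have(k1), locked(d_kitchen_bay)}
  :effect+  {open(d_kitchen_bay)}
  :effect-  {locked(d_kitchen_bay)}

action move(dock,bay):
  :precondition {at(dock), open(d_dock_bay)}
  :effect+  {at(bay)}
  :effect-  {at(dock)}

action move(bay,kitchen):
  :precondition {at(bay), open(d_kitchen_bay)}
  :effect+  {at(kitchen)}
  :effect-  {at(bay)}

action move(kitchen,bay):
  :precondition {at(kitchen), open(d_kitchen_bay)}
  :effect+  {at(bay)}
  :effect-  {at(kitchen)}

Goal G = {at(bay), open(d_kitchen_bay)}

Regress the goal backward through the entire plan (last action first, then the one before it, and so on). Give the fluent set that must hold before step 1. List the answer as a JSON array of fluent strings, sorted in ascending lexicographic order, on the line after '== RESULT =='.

Regress step by step:
  through step 4 (move(kitchen,bay)): drop {at(bay)}, keep {open(d_kitchen_bay)}, require {at(kitchen), open(d_kitchen_bay)}
    → {at(kitchen), open(d_kitchen_bay)}
  through step 3 (move(bay,kitchen)): drop {at(kitchen)}, keep {open(d_kitchen_bay)}, require {at(bay), open(d_kitchen_bay)}
    → {at(bay), open(d_kitchen_bay)}
  through step 2 (move(dock,bay)): drop {at(bay)}, keep {open(d_kitchen_bay)}, require {at(dock), open(d_dock_bay)}
    → {at(dock), open(d_dock_bay), open(d_kitchen_bay)}
  through step 1 (unlock(d_kitchen_bay)): drop {open(d_kitchen_bay)}, keep {at(dock), open(d_dock_bay)}, require {have(k1), locked(d_kitchen_bay)}
    → {at(dock), have(k1), locked(d_kitchen_bay), open(d_dock_bay)}

== RESULT ==
["at(dock)", "have(k1)", "locked(d_kitchen_bay)", "open(d_dock_bay)"]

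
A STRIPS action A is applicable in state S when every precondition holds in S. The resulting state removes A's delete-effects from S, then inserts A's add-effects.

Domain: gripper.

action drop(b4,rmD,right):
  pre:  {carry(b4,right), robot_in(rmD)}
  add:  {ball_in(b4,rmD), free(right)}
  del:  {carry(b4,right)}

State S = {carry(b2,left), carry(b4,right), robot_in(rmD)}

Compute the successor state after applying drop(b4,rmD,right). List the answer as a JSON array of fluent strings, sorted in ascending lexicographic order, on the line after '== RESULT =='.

Progress:
  pre ⊆ S: {carry(b4,right), robot_in(rmD)} ⊆ S  — applicable
  S \ del = {carry(b2,left), robot_in(rmD)}
  ∪ add   = {ball_in(b4,rmD), carry(b2,left), free(right), robot_in(rmD)}

== RESULT ==
["ball_in(b4,rmD)", "carry(b2,left)", "free(right)", "robot_in(rmD)"]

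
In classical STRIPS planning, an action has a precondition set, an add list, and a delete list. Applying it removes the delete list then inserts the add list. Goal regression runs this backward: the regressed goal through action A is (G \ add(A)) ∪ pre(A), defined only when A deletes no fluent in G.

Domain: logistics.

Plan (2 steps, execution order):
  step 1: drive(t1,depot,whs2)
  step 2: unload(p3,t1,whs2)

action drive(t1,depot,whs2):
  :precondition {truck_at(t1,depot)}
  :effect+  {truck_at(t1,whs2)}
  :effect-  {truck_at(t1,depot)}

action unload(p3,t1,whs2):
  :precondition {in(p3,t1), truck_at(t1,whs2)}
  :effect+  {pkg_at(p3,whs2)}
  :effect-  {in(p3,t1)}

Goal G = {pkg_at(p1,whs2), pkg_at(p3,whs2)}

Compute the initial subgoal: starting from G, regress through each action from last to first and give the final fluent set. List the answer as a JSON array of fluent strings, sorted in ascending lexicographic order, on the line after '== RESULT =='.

Regress step by step:
  through step 2 (unload(p3,t1,whs2)): drop {pkg_at(p3,whs2)}, keep {pkg_at(p1,whs2)}, require {in(p3,t1), truck_at(t1,whs2)}
    → {in(p3,t1), pkg_at(p1,whs2), truck_at(t1,whs2)}
  through step 1 (drive(t1,depot,whs2)): drop {truck_at(t1,whs2)}, keep {in(p3,t1), pkg_at(p1,whs2)}, require {truck_at(t1,depot)}
    → {in(p3,t1), pkg_at(p1,whs2), truck_at(t1,depot)}

== RESULT ==
["in(p3,t1)", "pkg_at(p1,whs2)", "truck_at(t1,depot)"]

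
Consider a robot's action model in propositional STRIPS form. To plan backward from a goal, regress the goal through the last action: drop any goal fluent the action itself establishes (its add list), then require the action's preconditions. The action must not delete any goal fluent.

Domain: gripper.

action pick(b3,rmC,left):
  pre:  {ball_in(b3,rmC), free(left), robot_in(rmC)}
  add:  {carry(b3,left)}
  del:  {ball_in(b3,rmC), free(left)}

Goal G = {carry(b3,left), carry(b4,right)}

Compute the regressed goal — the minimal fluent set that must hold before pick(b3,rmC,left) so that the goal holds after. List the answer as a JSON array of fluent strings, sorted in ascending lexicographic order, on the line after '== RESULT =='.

Regress:
  G ∩ del = {}  (empty — regression defined)
  G \ add = {carry(b3,left), carry(b4,right)} \ {carry(b3,left)} = {carry(b4,right)}
  ∪ pre   = {carry(b4,right)} ∪ {ball_in(b3,rmC), free(left), robot_in(rmC)}
          = {ball_in(b3,rmC), carry(b4,right), free(left), robot_in(rmC)}

== RESULT ==
["ball_in(b3,rmC)", "carry(b4,right)", "free(left)", "robot_in(rmC)"]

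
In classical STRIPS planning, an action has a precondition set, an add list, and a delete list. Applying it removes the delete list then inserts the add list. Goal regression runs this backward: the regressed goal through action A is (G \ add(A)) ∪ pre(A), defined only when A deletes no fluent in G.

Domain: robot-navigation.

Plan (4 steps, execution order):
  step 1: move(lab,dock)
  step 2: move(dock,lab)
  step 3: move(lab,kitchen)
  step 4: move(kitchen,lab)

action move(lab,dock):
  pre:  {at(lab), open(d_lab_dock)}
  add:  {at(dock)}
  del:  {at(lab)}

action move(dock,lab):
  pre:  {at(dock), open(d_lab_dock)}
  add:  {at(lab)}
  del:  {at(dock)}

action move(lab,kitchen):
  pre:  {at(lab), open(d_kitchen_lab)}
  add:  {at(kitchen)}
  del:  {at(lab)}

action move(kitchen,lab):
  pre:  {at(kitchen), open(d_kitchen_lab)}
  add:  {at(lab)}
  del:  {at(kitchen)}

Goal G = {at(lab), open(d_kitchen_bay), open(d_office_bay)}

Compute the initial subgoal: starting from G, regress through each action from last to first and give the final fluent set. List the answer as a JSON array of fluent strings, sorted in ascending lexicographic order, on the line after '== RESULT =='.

Regress step by step:
  through step 4 (move(kitchen,lab)): drop {at(lab)}, keep {open(d_kitchen_bay), open(d_office_bay)}, require {at(kitchen), open(d_kitchen_lab)}
    → {at(kitchen), open(d_kitchen_bay), open(d_kitchen_lab), open(d_office_bay)}
  through step 3 (move(lab,kitchen)): drop {at(kitchen)}, keep {open(d_kitchen_bay), open(d_kitchen_lab), open(d_office_bay)}, require {at(lab), open(d_kitchen_lab)}
    → {at(lab), open(d_kitchen_bay), open(d_kitchen_lab), open(d_office_bay)}
  through step 2 (move(dock,lab)): drop {at(lab)}, keep {open(d_kitchen_bay), open(d_kitchen_lab), open(d_office_bay)}, require {at(dock), open(d_lab_dock)}
    → {at(dock), open(d_kitchen_bay), open(d_kitchen_lab), open(d_lab_dock), open(d_office_bay)}
  through step 1 (move(lab,dock)): drop {at(dock)}, keep {open(d_kitchen_bay), open(d_kitchen_lab), open(d_lab_dock), open(d_office_bay)}, require {at(lab), open(d_lab_dock)}
    → {at(lab), open(d_kitchen_bay), open(d_kitchen_lab), open(d_lab_dock), open(d_office_bay)}

== RESULT ==
["at(lab)", "open(d_kitchen_bay)", "open(d_kitchen_lab)", "open(d_lab_dock)", "open(d_office_bay)"]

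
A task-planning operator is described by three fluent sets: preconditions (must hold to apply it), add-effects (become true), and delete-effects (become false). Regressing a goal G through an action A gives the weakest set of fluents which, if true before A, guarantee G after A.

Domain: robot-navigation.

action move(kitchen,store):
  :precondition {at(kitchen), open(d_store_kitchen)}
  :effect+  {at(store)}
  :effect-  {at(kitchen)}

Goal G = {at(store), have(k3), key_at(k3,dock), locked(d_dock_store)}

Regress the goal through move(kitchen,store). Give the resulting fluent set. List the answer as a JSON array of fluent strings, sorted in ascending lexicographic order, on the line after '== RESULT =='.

Regress:
  G ∩ del = {}  (empty — regression defined)
  G \ add = {at(store), have(k3), key_at(k3,dock), locked(d_dock_store)} \ {at(store)} = {have(k3), key_at(k3,dock), locked(d_dock_store)}
  ∪ pre   = {have(k3), key_at(k3,dock), locked(d_dock_store)} ∪ {at(kitchen), open(d_store_kitchen)}
          = {at(kitchen), have(k3), key_at(k3,dock), locked(d_dock_store), open(d_store_kitchen)}

== RESULT ==
["at(kitchen)", "have(k3)", "key_at(k3,dock)", "locked(d_dock_store)", "open(d_store_kitchen)"]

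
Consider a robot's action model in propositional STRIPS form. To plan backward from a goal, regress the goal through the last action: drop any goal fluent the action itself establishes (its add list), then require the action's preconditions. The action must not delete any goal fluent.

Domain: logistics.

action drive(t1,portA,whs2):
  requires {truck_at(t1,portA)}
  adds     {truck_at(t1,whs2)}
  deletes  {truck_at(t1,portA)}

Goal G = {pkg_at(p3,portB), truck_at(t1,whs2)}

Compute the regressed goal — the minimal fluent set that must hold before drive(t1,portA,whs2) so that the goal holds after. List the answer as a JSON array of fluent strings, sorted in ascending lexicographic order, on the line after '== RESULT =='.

Compute (G \ add) ∪ pre:
  G ∩ del = {}  (empty — regression defined)
  G \ add = {pkg_at(p3,portB), truck_at(t1,whs2)} \ {truck_at(t1,whs2)} = {pkg_at(p3,portB)}
  ∪ pre   = {pkg_at(p3,portB)} ∪ {truck_at(t1,portA)}
          = {pkg_at(p3,portB), truck_at(t1,portA)}

== RESULT ==
["pkg_at(p3,portB)", "truck_at(t1,portA)"]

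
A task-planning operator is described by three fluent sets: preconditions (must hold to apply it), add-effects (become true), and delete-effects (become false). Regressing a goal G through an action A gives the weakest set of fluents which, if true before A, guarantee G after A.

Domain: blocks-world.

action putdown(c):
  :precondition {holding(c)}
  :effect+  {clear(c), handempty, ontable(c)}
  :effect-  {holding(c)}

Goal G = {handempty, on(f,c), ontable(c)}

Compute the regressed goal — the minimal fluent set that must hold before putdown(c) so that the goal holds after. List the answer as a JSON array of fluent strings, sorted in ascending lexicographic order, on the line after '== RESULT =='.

Regress:
  G ∩ del = {}  (empty — regression defined)
  G \ add = {handempty, on(f,c), ontable(c)} \ {clear(c), handempty, ontable(c)} = {on(f,c)}
  ∪ pre   = {on(f,c)} ∪ {holding(c)}
          = {holding(c), on(f,c)}

== RESULT ==
["holding(c)", "on(f,c)"]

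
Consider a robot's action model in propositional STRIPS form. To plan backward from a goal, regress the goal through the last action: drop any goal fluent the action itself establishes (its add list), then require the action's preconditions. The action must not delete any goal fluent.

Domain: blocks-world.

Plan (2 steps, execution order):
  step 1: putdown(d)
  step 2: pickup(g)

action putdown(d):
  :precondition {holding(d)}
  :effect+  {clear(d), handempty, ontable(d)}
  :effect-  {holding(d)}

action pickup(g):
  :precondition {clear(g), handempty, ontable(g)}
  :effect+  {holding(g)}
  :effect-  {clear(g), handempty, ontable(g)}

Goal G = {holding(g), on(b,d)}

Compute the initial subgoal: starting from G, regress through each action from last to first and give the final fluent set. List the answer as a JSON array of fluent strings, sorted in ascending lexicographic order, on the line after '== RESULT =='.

Regress step by step:
  through step 2 (pickup(g)): drop {holding(g)}, keep {on(b,d)}, require {clear(g), handempty, ontable(g)}
    → {clear(g), handempty, on(b,d), ontable(g)}
  through step 1 (putdown(d)): drop {handempty}, keep {clear(g), on(b,d), ontable(g)}, require {holding(d)}
    → {clear(g), holding(d), on(b,d), ontable(g)}

== RESULT ==
["clear(g)", "holding(d)", "on(b,d)", "ontable(g)"]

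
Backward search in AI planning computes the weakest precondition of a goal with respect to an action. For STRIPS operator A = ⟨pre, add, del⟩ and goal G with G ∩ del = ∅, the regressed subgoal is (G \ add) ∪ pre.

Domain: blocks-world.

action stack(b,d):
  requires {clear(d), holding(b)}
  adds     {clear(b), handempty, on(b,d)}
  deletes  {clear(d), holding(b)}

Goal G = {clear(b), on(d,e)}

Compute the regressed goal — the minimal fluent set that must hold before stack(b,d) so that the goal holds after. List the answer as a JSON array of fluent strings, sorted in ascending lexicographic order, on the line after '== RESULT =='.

Regress:
  G ∩ del = {}  (empty — regression defined)
  G \ add = {clear(b), on(d,e)} \ {clear(b), handempty, on(b,d)} = {on(d,e)}
  ∪ pre   = {on(d,e)} ∪ {clear(d), holding(b)}
          = {clear(d), holding(b), on(d,e)}

== RESULT ==
["clear(d)", "holding(b)", "on(d,e)"]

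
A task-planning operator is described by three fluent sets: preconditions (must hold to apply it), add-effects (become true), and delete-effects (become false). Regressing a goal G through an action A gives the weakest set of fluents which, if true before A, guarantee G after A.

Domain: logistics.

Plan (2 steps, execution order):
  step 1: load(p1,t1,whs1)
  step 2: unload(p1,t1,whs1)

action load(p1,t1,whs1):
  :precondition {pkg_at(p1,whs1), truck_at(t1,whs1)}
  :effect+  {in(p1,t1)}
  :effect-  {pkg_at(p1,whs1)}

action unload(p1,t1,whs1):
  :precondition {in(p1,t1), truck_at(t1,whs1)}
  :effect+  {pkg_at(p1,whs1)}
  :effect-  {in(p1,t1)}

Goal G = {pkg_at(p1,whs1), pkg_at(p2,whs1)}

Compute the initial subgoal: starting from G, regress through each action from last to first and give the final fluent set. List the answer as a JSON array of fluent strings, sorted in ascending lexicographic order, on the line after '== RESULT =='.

Work backward from the goal:
  through step 2 (unload(p1,t1,whs1)): drop {pkg_at(p1,whs1)}, keep {pkg_at(p2,whs1)}, require {in(p1,t1), truck_at(t1,whs1)}
    → {in(p1,t1), pkg_at(p2,whs1), truck_at(t1,whs1)}
  through step 1 (load(p1,t1,whs1)): drop {in(p1,t1)}, keep {pkg_at(p2,whs1), truck_at(t1,whs1)}, require {pkg_at(p1,whs1), truck_at(t1,whs1)}
    → {pkg_at(p1,whs1), pkg_at(p2,whs1), truck_at(t1,whs1)}

== RESULT ==
["pkg_at(p1,whs1)", "pkg_at(p2,whs1)", "truck_at(t1,whs1)"]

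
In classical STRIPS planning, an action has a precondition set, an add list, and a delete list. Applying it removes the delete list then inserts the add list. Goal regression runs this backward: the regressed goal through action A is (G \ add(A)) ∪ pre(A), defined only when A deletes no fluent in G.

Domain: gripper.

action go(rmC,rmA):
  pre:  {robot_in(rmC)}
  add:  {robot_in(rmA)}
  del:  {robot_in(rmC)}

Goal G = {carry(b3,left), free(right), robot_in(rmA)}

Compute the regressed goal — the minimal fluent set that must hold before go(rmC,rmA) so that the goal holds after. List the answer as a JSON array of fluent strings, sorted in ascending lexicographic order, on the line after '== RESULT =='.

Regress:
  G ∩ del = {}  (empty — regression defined)
  G \ add = {carry(b3,left), free(right), robot_in(rmA)} \ {robot_in(rmA)} = {carry(b3,left), free(right)}
  ∪ pre   = {carry(b3,left), free(right)} ∪ {robot_in(rmC)}
          = {carry(b3,left), free(right), robot_in(rmC)}

== RESULT ==
["carry(b3,left)", "free(right)", "robot_in(rmC)"]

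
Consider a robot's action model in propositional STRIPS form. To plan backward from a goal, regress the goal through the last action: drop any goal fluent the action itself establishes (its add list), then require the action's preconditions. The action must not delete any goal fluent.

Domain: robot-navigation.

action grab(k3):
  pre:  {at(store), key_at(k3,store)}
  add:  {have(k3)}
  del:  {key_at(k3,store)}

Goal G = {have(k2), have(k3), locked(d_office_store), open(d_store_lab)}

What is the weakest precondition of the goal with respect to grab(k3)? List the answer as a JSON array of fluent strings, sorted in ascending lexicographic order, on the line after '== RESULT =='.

Compute (G \ add) ∪ pre:
  G ∩ del = {}  (empty — regression defined)
  G \ add = {have(k2), have(k3), locked(d_office_store), open(d_store_lab)} \ {have(k3)} = {have(k2), locked(d_office_store), open(d_store_lab)}
  ∪ pre   = {have(k2), locked(d_office_store), open(d_store_lab)} ∪ {at(store), key_at(k3,store)}
          = {at(store), have(k2), key_at(k3,store), locked(d_office_store), open(d_store_lab)}

== RESULT ==
["at(store)", "have(k2)", "key_at(k3,store)", "locked(d_office_store)", "open(d_store_lab)"]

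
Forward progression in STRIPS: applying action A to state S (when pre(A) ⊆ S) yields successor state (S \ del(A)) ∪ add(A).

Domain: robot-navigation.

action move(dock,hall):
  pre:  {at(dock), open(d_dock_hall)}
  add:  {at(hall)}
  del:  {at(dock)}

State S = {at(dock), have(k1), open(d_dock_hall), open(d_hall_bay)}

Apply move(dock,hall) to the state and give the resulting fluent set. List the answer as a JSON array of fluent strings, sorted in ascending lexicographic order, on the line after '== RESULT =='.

Progress:
  pre ⊆ S: {at(dock), open(d_dock_hall)} ⊆ S  — applicable
  S \ del = {have(k1), open(d_dock_hall), open(d_hall_bay)}
  ∪ add   = {at(hall), have(k1), open(d_dock_hall), open(d_hall_bay)}

== RESULT ==
["at(hall)", "have(k1)", "open(d_dock_hall)", "open(d_hall_bay)"]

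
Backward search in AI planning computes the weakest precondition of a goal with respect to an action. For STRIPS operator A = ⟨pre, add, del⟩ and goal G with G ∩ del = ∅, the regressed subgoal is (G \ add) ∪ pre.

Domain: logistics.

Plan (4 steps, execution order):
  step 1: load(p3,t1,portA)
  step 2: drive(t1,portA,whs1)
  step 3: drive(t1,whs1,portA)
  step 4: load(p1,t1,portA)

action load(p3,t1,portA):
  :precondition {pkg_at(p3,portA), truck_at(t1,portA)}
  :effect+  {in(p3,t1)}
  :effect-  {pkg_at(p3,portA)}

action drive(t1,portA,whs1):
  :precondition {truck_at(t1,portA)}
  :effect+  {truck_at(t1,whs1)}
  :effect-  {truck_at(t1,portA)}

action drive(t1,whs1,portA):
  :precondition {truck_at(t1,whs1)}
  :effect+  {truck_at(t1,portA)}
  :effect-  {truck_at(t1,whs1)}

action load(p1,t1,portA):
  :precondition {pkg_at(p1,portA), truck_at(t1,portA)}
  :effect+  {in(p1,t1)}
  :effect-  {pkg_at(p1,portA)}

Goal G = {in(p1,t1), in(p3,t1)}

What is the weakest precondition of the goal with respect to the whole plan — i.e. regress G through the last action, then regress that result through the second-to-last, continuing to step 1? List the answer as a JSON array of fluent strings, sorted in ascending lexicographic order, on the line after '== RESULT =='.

Work backward from the goal:
  through step 4 (load(p1,t1,portA)): drop {in(p1,t1)}, keep {in(p3,t1)}, require {pkg_at(p1,portA), truck_at(t1,portA)}
    → {in(p3,t1), pkg_at(p1,portA), truck_at(t1,portA)}
  through step 3 (drive(t1,whs1,portA)): drop {truck_at(t1,portA)}, keep {in(p3,t1), pkg_at(p1,portA)}, require {truck_at(t1,whs1)}
    → {in(p3,t1), pkg_at(p1,portA), truck_at(t1,whs1)}
  through step 2 (drive(t1,portA,whs1)): drop {truck_at(t1,whs1)}, keep {in(p3,t1), pkg_at(p1,portA)}, require {truck_at(t1,portA)}
    → {in(p3,t1), pkg_at(p1,portA), truck_at(t1,portA)}
  through step 1 (load(p3,t1,portA)): drop {in(p3,t1)}, keep {pkg_at(p1,portA), truck_at(t1,portA)}, require {pkg_at(p3,portA), truck_at(t1,portA)}
    → {pkg_at(p1,portA), pkg_at(p3,portA), truck_at(t1,portA)}

== RESULT ==
["pkg_at(p1,portA)", "pkg_at(p3,portA)", "truck_at(t1,portA)"]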